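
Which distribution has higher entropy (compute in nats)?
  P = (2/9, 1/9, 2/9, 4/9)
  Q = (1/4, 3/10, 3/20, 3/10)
Q

Computing entropies in nats:
H(P) = 1.2730
H(Q) = 1.3535

Distribution Q has higher entropy.

Intuition: The distribution closer to uniform (more spread out) has higher entropy.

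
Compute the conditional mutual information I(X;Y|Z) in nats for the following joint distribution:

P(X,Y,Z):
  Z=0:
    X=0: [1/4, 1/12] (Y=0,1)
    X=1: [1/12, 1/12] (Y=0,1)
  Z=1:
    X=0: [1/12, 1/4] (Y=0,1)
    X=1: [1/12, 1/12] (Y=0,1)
0.0306 nats

Conditional mutual information: I(X;Y|Z) = H(X|Z) + H(Y|Z) - H(X,Y|Z)

H(Z) = 0.6931
H(X,Z) = 1.3297 → H(X|Z) = 0.6365
H(Y,Z) = 1.3297 → H(Y|Z) = 0.6365
H(X,Y,Z) = 1.9356 → H(X,Y|Z) = 1.2425

I(X;Y|Z) = 0.6365 + 0.6365 - 1.2425 = 0.0306 nats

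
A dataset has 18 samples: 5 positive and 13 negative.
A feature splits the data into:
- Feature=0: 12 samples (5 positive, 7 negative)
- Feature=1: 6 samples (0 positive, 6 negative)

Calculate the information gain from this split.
0.1992 bits

Information Gain = H(Y) - H(Y|Feature)

Before split:
P(positive) = 5/18 = 0.2778
H(Y) = 0.8524 bits

After split:
Feature=0: H = 0.9799 bits (weight = 12/18)
Feature=1: H = 0.0000 bits (weight = 6/18)
H(Y|Feature) = (12/18)×0.9799 + (6/18)×0.0000 = 0.6532 bits

Information Gain = 0.8524 - 0.6532 = 0.1992 bits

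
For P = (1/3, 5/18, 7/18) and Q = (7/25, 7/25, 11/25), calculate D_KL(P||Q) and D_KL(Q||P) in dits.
D_KL(P||Q) = 0.0034, D_KL(Q||P) = 0.0034

KL divergence is not symmetric: D_KL(P||Q) ≠ D_KL(Q||P) in general.

D_KL(P||Q) = 0.0034 dits
D_KL(Q||P) = 0.0034 dits

In this case they happen to be equal (to 4 decimal places).

This asymmetry is why KL divergence is not a true distance metric.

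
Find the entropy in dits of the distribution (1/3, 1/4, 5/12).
0.4680 dits

Shannon entropy is H(X) = -Σ p(x) log p(x).

For P = (1/3, 1/4, 5/12):
H = -1/3 × log_10(1/3) -1/4 × log_10(1/4) -5/12 × log_10(5/12)
H = 0.4680 dits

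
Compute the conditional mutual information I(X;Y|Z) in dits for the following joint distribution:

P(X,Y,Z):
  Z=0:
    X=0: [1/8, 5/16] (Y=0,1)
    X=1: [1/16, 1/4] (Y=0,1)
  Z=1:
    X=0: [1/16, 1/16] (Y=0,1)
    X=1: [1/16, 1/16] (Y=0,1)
0.0016 dits

Conditional mutual information: I(X;Y|Z) = H(X|Z) + H(Y|Z) - H(X,Y|Z)

H(Z) = 0.2442
H(X,Z) = 0.5407 → H(X|Z) = 0.2965
H(Y,Z) = 0.5026 → H(Y|Z) = 0.2584
H(X,Y,Z) = 0.7975 → H(X,Y|Z) = 0.5533

I(X;Y|Z) = 0.2965 + 0.2584 - 0.5533 = 0.0016 dits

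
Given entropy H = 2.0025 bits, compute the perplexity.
4.0069

Perplexity is 2^H (or exp(H) for natural log).

H = 2.0025 bits
Perplexity = 2^2.0025 = 4.0069

Interpretation: The model's uncertainty is equivalent to choosing uniformly among 4.0 options.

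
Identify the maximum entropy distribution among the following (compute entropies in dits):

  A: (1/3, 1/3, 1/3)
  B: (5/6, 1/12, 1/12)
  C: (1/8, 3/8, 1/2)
A

For a discrete distribution over n outcomes, entropy is maximized by the uniform distribution.

Computing entropies:
H(A) = 0.4771 dits
H(B) = 0.2458 dits
H(C) = 0.4231 dits

The uniform distribution (where all probabilities equal 1/3) achieves the maximum entropy of log_10(3) = 0.4771 dits.

Distribution A has the highest entropy.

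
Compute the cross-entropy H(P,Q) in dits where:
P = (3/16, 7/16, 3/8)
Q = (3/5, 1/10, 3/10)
0.6752 dits

Cross-entropy: H(P,Q) = -Σ p(x) log q(x)

Alternatively: H(P,Q) = H(P) + D_KL(P||Q)
H(P) = 0.4531 dits
D_KL(P||Q) = 0.2221 dits

H(P,Q) = 0.4531 + 0.2221 = 0.6752 dits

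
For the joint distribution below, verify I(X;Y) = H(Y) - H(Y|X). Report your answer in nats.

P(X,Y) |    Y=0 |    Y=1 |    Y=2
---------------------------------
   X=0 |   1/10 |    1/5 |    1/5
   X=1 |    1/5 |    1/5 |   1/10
I(X;Y) = 0.0340 nats

Mutual information has multiple equivalent forms:
- I(X;Y) = H(X) - H(X|Y)
- I(X;Y) = H(Y) - H(Y|X)
- I(X;Y) = H(X) + H(Y) - H(X,Y)

Computing all quantities:
H(X) = 0.6931, H(Y) = 1.0889, H(X,Y) = 1.7481
H(X|Y) = 0.6592, H(Y|X) = 1.0549

Verification:
H(X) - H(X|Y) = 0.6931 - 0.6592 = 0.0340
H(Y) - H(Y|X) = 1.0889 - 1.0549 = 0.0340
H(X) + H(Y) - H(X,Y) = 0.6931 + 1.0889 - 1.7481 = 0.0340

All forms give I(X;Y) = 0.0340 nats. ✓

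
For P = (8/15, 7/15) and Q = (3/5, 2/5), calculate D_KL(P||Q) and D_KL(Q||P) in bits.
D_KL(P||Q) = 0.0132, D_KL(Q||P) = 0.0130

KL divergence is not symmetric: D_KL(P||Q) ≠ D_KL(Q||P) in general.

D_KL(P||Q) = 0.0132 bits
D_KL(Q||P) = 0.0130 bits

No, they are not equal!

This asymmetry is why KL divergence is not a true distance metric.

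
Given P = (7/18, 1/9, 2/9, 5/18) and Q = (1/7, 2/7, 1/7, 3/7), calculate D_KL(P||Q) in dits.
0.1139 dits

KL divergence: D_KL(P||Q) = Σ p(x) log(p(x)/q(x))

Computing term by term:
  x=0: 7/18 × log_10[(7/18)/(1/7)] = 7/18 × 0.4349 = 0.1691
  x=1: 1/9 × log_10[(1/9)/(2/7)] = 1/9 × -0.4102 = -0.0456
  x=2: 2/9 × log_10[(2/9)/(1/7)] = 2/9 × 0.1919 = 0.0426
  x=3: 5/18 × log_10[(5/18)/(3/7)] = 5/18 × -0.1883 = -0.0523

D_KL(P||Q) = 0.1139 dits

Note: KL divergence is always non-negative and equals 0 iff P = Q.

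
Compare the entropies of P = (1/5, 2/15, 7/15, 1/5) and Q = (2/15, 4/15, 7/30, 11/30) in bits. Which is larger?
Q

Computing entropies in bits:
H(P) = 1.8295
H(Q) = 1.9167

Distribution Q has higher entropy.

Intuition: The distribution closer to uniform (more spread out) has higher entropy.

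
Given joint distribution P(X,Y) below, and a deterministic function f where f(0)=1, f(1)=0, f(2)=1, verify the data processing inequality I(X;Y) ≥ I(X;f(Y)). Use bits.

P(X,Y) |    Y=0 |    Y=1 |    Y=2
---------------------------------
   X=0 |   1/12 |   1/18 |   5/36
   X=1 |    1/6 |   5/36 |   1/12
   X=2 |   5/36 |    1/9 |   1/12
I(X;Y) = 0.0491, I(X;f(Y)) = 0.0157, inequality holds: 0.0491 ≥ 0.0157

Data Processing Inequality: For any Markov chain X → Y → Z, we have I(X;Y) ≥ I(X;Z).

Here Z = f(Y) is a deterministic function of Y, forming X → Y → Z.

Original I(X;Y) = 0.0491 bits

After applying f:
P(X,Z) where Z=f(Y):
- P(X,Z=0) = P(X,Y=1)
- P(X,Z=1) = P(X,Y=0) + P(X,Y=2)

I(X;Z) = I(X;f(Y)) = 0.0157 bits

Verification: 0.0491 ≥ 0.0157 ✓

Information cannot be created by processing; the function f can only lose information about X.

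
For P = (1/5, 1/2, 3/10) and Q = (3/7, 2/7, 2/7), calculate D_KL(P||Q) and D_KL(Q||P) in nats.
D_KL(P||Q) = 0.1420, D_KL(Q||P) = 0.1528

KL divergence is not symmetric: D_KL(P||Q) ≠ D_KL(Q||P) in general.

D_KL(P||Q) = 0.1420 nats
D_KL(Q||P) = 0.1528 nats

No, they are not equal!

This asymmetry is why KL divergence is not a true distance metric.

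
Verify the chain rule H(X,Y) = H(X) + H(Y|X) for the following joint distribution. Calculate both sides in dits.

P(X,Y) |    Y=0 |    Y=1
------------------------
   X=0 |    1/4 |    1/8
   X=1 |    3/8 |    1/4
H(X,Y) = 0.5737, H(X) = 0.2873, H(Y|X) = 0.2863 (all in dits)

Chain rule: H(X,Y) = H(X) + H(Y|X)

Left side — joint entropy directly:
H(X,Y) = -Σ p(x,y) log p(x,y) = 0.5737 dits

Right side — compute H(Y|X) from the conditional distributions:
P(X) = (3/8, 5/8), so H(X) = 0.2873 dits
H(Y|X) = Σ_x P(X=x) · H(Y|X=x):
  P(Y|X=0) = (2/3, 1/3), H(Y|X=0) = 0.2764, weight P(X=0) = 3/8
  P(Y|X=1) = (3/5, 2/5), H(Y|X=1) = 0.2923, weight P(X=1) = 5/8
H(Y|X) = 0.2863 dits

H(X) + H(Y|X) = 0.2873 + 0.2863 = 0.5737 dits

Both sides equal 0.5737 dits. ✓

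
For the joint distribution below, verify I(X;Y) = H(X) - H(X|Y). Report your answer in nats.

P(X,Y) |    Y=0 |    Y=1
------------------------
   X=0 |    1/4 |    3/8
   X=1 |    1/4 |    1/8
I(X;Y) = 0.0338 nats

Mutual information has multiple equivalent forms:
- I(X;Y) = H(X) - H(X|Y)
- I(X;Y) = H(Y) - H(Y|X)
- I(X;Y) = H(X) + H(Y) - H(X,Y)

Computing all quantities:
H(X) = 0.6616, H(Y) = 0.6931, H(X,Y) = 1.3209
H(X|Y) = 0.6277, H(Y|X) = 0.6593

Verification:
H(X) - H(X|Y) = 0.6616 - 0.6277 = 0.0338
H(Y) - H(Y|X) = 0.6931 - 0.6593 = 0.0338
H(X) + H(Y) - H(X,Y) = 0.6616 + 0.6931 - 1.3209 = 0.0338

All forms give I(X;Y) = 0.0338 nats. ✓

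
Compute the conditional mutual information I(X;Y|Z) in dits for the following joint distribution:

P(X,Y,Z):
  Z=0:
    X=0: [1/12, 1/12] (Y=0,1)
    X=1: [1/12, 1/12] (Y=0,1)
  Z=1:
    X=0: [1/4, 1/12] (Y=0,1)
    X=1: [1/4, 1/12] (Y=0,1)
0.0000 dits

Conditional mutual information: I(X;Y|Z) = H(X|Z) + H(Y|Z) - H(X,Y|Z)

H(Z) = 0.2764
H(X,Z) = 0.5775 → H(X|Z) = 0.3010
H(Y,Z) = 0.5396 → H(Y|Z) = 0.2632
H(X,Y,Z) = 0.8406 → H(X,Y|Z) = 0.5642

I(X;Y|Z) = 0.3010 + 0.2632 - 0.5642 = 0.0000 dits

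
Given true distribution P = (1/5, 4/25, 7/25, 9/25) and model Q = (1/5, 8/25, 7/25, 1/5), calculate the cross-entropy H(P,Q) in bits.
2.0775 bits

Cross-entropy: H(P,Q) = -Σ p(x) log q(x)

Alternatively: H(P,Q) = H(P) + D_KL(P||Q)
H(P) = 1.9322 bits
D_KL(P||Q) = 0.1453 bits

H(P,Q) = 1.9322 + 0.1453 = 2.0775 bits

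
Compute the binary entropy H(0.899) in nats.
0.3273 nats

The binary entropy function is:
H(p) = -p log(p) - (1-p) log(1-p)

H(0.899) = -0.899 × log_e(0.899) - 0.101 × log_e(0.101)
H(0.899) = 0.3273 nats

Note: Binary entropy is maximized at p=0.5 (H=1 bit) and minimized at p=0 or p=1 (H=0).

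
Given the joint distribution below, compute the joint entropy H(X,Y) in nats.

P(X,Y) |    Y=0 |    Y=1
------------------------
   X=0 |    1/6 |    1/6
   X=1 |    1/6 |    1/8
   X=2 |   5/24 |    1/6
1.7812 nats

Joint entropy is H(X,Y) = -Σ_{x,y} p(x,y) log p(x,y).

Summing over all non-zero entries:
H(X,Y) = -[1/6·log_e(1/6) + 1/6·log_e(1/6) + 1/6·log_e(1/6) + 1/8·log_e(1/8) + 5/24·log_e(5/24) + 1/6·log_e(1/6)]
H(X,Y) = 1.7812 nats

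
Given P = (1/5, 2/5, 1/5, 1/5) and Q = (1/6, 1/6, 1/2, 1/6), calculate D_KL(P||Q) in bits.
0.3460 bits

KL divergence: D_KL(P||Q) = Σ p(x) log(p(x)/q(x))

Computing term by term:
  x=0: 1/5 × log_2[(1/5)/(1/6)] = 1/5 × 0.2630 = 0.0526
  x=1: 2/5 × log_2[(2/5)/(1/6)] = 2/5 × 1.2630 = 0.5052
  x=2: 1/5 × log_2[(1/5)/(1/2)] = 1/5 × -1.3219 = -0.2644
  x=3: 1/5 × log_2[(1/5)/(1/6)] = 1/5 × 0.2630 = 0.0526

D_KL(P||Q) = 0.3460 bits

Note: KL divergence is always non-negative and equals 0 iff P = Q.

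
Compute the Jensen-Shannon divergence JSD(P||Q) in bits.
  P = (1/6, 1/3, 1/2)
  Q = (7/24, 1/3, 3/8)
0.0189 bits

Jensen-Shannon divergence is:
JSD(P||Q) = 0.5 × D_KL(P||M) + 0.5 × D_KL(Q||M)
where M = 0.5 × (P + Q) is the mixture distribution.

M = 0.5 × (1/6, 1/3, 1/2) + 0.5 × (7/24, 1/3, 3/8) = (0.229167, 1/3, 7/16)

D_KL(P||M) = 0.0198 bits
D_KL(Q||M) = 0.0181 bits

JSD(P||Q) = 0.5 × 0.0198 + 0.5 × 0.0181 = 0.0189 bits

Unlike KL divergence, JSD is symmetric and bounded: 0 ≤ JSD ≤ log(2).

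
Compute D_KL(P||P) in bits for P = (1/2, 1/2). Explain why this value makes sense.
0.0000 bits

KL divergence satisfies the Gibbs inequality: D_KL(P||Q) ≥ 0 for all distributions P, Q.

D_KL(P||Q) = Σ p(x) log(p(x)/q(x))
Each term is p(x) × log_2(p(x)/p(x)) = p(x) × log_2(1) = 0, so the sum is 0.
D_KL(P||Q) = 0.0000 bits

When P = Q, the KL divergence is exactly 0, as there is no 'divergence' between identical distributions.

This non-negativity is a fundamental property: relative entropy cannot be negative because it measures how different Q is from P.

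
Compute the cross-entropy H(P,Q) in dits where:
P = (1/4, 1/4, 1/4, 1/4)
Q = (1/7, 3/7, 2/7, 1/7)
0.6506 dits

Cross-entropy: H(P,Q) = -Σ p(x) log q(x)

Alternatively: H(P,Q) = H(P) + D_KL(P||Q)
H(P) = 0.6021 dits
D_KL(P||Q) = 0.0485 dits

H(P,Q) = 0.6021 + 0.0485 = 0.6506 dits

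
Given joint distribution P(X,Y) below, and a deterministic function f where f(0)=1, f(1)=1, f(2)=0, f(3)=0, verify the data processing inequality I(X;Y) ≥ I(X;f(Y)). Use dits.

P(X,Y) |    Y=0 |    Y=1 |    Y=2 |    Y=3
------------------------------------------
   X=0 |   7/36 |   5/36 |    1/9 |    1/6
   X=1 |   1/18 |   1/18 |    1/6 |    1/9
I(X;Y) = 0.0198, I(X;f(Y)) = 0.0144, inequality holds: 0.0198 ≥ 0.0144

Data Processing Inequality: For any Markov chain X → Y → Z, we have I(X;Y) ≥ I(X;Z).

Here Z = f(Y) is a deterministic function of Y, forming X → Y → Z.

Original I(X;Y) = 0.0198 dits

After applying f:
P(X,Z) where Z=f(Y):
- P(X,Z=0) = P(X,Y=2) + P(X,Y=3)
- P(X,Z=1) = P(X,Y=0) + P(X,Y=1)

I(X;Z) = I(X;f(Y)) = 0.0144 dits

Verification: 0.0198 ≥ 0.0144 ✓

Information cannot be created by processing; the function f can only lose information about X.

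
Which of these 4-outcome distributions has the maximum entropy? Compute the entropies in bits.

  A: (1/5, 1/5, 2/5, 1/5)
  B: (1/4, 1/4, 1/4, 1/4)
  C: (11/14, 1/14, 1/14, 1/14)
B

For a discrete distribution over n outcomes, entropy is maximized by the uniform distribution.

Computing entropies:
H(A) = 1.9219 bits
H(B) = 2.0000 bits
H(C) = 1.0892 bits

The uniform distribution (where all probabilities equal 1/4) achieves the maximum entropy of log_2(4) = 2.0000 bits.

Distribution B has the highest entropy.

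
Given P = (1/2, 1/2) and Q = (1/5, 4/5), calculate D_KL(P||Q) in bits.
0.3219 bits

KL divergence: D_KL(P||Q) = Σ p(x) log(p(x)/q(x))

Computing term by term:
  x=0: 1/2 × log_2[(1/2)/(1/5)] = 1/2 × 1.3219 = 0.6610
  x=1: 1/2 × log_2[(1/2)/(4/5)] = 1/2 × -0.6781 = -0.3390

D_KL(P||Q) = 0.3219 bits

Note: KL divergence is always non-negative and equals 0 iff P = Q.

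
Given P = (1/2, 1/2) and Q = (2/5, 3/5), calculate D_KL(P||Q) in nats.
0.0204 nats

KL divergence: D_KL(P||Q) = Σ p(x) log(p(x)/q(x))

Computing term by term:
  x=0: 1/2 × log_e[(1/2)/(2/5)] = 1/2 × 0.2231 = 0.1116
  x=1: 1/2 × log_e[(1/2)/(3/5)] = 1/2 × -0.1823 = -0.0912

D_KL(P||Q) = 0.0204 nats

Note: KL divergence is always non-negative and equals 0 iff P = Q.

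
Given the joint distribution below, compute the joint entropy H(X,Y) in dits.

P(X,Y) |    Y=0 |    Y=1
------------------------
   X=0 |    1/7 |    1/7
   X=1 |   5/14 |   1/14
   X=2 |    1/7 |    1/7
0.7245 dits

Joint entropy is H(X,Y) = -Σ_{x,y} p(x,y) log p(x,y).

Summing over all non-zero entries:
H(X,Y) = -[1/7·log_10(1/7) + 1/7·log_10(1/7) + 5/14·log_10(5/14) + 1/14·log_10(1/14) + 1/7·log_10(1/7) + 1/7·log_10(1/7)]
H(X,Y) = 0.7245 dits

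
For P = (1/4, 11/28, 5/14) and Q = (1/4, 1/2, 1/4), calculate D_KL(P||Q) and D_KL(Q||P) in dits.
D_KL(P||Q) = 0.0142, D_KL(Q||P) = 0.0136

KL divergence is not symmetric: D_KL(P||Q) ≠ D_KL(Q||P) in general.

D_KL(P||Q) = 0.0142 dits
D_KL(Q||P) = 0.0136 dits

No, they are not equal!

This asymmetry is why KL divergence is not a true distance metric.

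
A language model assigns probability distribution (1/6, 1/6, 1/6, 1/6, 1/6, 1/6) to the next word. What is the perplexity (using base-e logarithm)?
6.0000

Perplexity is e^H (or exp(H) for natural log).

First, H = -Σ p log p = 1.7918 nats
Perplexity = e^1.7918 = 6.0000

Interpretation: The model's uncertainty is equivalent to choosing uniformly among 6.0 options.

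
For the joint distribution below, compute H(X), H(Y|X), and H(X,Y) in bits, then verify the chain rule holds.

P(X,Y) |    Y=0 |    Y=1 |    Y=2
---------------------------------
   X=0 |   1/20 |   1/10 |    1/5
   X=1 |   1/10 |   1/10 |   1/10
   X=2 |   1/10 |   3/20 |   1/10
H(X,Y) = 3.0842, H(X) = 1.5813, H(Y|X) = 1.5029 (all in bits)

Chain rule: H(X,Y) = H(X) + H(Y|X)

Left side — joint entropy directly:
H(X,Y) = -Σ p(x,y) log p(x,y) = 3.0842 bits

Right side — compute H(Y|X) from the conditional distributions:
P(X) = (7/20, 3/10, 7/20), so H(X) = 1.5813 bits
H(Y|X) = Σ_x P(X=x) · H(Y|X=x):
  P(Y|X=0) = (1/7, 2/7, 4/7), H(Y|X=0) = 1.3788, weight P(X=0) = 7/20
  P(Y|X=1) = (1/3, 1/3, 1/3), H(Y|X=1) = 1.5850, weight P(X=1) = 3/10
  P(Y|X=2) = (2/7, 3/7, 2/7), H(Y|X=2) = 1.5567, weight P(X=2) = 7/20
H(Y|X) = 1.5029 bits

H(X) + H(Y|X) = 1.5813 + 1.5029 = 3.0842 bits

Both sides equal 3.0842 bits. ✓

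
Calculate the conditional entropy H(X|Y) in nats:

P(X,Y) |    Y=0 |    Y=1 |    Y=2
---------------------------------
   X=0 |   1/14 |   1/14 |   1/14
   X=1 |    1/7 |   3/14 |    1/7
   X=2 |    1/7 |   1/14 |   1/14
1.0132 nats

Using the chain rule: H(X|Y) = H(X,Y) - H(Y)

First, compute H(X,Y) = 2.1066 nats

Marginal P(Y) = (5/14, 5/14, 2/7)
H(Y) = 1.0934 nats

H(X|Y) = H(X,Y) - H(Y) = 2.1066 - 1.0934 = 1.0132 nats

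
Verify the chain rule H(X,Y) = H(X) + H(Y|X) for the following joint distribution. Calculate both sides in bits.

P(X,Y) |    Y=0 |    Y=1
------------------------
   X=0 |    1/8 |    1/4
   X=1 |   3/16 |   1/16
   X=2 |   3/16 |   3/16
H(X,Y) = 2.4835, H(X) = 1.5613, H(Y|X) = 0.9222 (all in bits)

Chain rule: H(X,Y) = H(X) + H(Y|X)

Left side — joint entropy directly:
H(X,Y) = -Σ p(x,y) log p(x,y) = 2.4835 bits

Right side — compute H(Y|X) from the conditional distributions:
P(X) = (3/8, 1/4, 3/8), so H(X) = 1.5613 bits
H(Y|X) = Σ_x P(X=x) · H(Y|X=x):
  P(Y|X=0) = (1/3, 2/3), H(Y|X=0) = 0.9183, weight P(X=0) = 3/8
  P(Y|X=1) = (3/4, 1/4), H(Y|X=1) = 0.8113, weight P(X=1) = 1/4
  P(Y|X=2) = (1/2, 1/2), H(Y|X=2) = 1.0000, weight P(X=2) = 3/8
H(Y|X) = 0.9222 bits

H(X) + H(Y|X) = 1.5613 + 0.9222 = 2.4835 bits

Both sides equal 2.4835 bits. ✓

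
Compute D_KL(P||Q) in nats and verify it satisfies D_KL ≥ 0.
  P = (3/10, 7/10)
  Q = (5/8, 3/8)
0.2167 nats

KL divergence satisfies the Gibbs inequality: D_KL(P||Q) ≥ 0 for all distributions P, Q.

D_KL(P||Q) = Σ p(x) log(p(x)/q(x))
Term by term:
  x=0: 3/10 × log_e[(3/10)/(5/8)] = -0.2202
  x=1: 7/10 × log_e[(7/10)/(3/8)] = 0.4369
D_KL(P||Q) = 0.2167 nats

D_KL(P||Q) = 0.2167 ≥ 0 ✓

This non-negativity is a fundamental property: relative entropy cannot be negative because it measures how different Q is from P.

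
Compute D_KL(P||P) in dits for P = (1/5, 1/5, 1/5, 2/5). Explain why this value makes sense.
0.0000 dits

KL divergence satisfies the Gibbs inequality: D_KL(P||Q) ≥ 0 for all distributions P, Q.

D_KL(P||Q) = Σ p(x) log(p(x)/q(x))
Each term is p(x) × log_10(p(x)/p(x)) = p(x) × log_10(1) = 0, so the sum is 0.
D_KL(P||Q) = 0.0000 dits

When P = Q, the KL divergence is exactly 0, as there is no 'divergence' between identical distributions.

This non-negativity is a fundamental property: relative entropy cannot be negative because it measures how different Q is from P.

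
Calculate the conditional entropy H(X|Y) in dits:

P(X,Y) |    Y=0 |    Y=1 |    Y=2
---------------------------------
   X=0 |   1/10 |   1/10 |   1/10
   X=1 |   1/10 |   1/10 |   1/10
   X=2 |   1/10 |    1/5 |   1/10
0.4669 dits

Using the chain rule: H(X|Y) = H(X,Y) - H(Y)

First, compute H(X,Y) = 0.9398 dits

Marginal P(Y) = (3/10, 2/5, 3/10)
H(Y) = 0.4729 dits

H(X|Y) = H(X,Y) - H(Y) = 0.9398 - 0.4729 = 0.4669 dits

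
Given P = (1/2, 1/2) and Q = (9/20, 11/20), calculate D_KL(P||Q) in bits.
0.0072 bits

KL divergence: D_KL(P||Q) = Σ p(x) log(p(x)/q(x))

Computing term by term:
  x=0: 1/2 × log_2[(1/2)/(9/20)] = 1/2 × 0.1520 = 0.0760
  x=1: 1/2 × log_2[(1/2)/(11/20)] = 1/2 × -0.1375 = -0.0688

D_KL(P||Q) = 0.0072 bits

Note: KL divergence is always non-negative and equals 0 iff P = Q.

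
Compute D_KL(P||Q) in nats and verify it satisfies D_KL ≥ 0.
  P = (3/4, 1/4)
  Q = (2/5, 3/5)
0.2526 nats

KL divergence satisfies the Gibbs inequality: D_KL(P||Q) ≥ 0 for all distributions P, Q.

D_KL(P||Q) = Σ p(x) log(p(x)/q(x))
Term by term:
  x=0: 3/4 × log_e[(3/4)/(2/5)] = 0.4715
  x=1: 1/4 × log_e[(1/4)/(3/5)] = -0.2189
D_KL(P||Q) = 0.2526 nats

D_KL(P||Q) = 0.2526 ≥ 0 ✓

This non-negativity is a fundamental property: relative entropy cannot be negative because it measures how different Q is from P.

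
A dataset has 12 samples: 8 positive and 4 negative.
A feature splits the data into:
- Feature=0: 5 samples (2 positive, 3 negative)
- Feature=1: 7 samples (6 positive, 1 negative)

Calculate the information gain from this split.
0.1686 bits

Information Gain = H(Y) - H(Y|Feature)

Before split:
P(positive) = 8/12 = 0.6667
H(Y) = 0.9183 bits

After split:
Feature=0: H = 0.9710 bits (weight = 5/12)
Feature=1: H = 0.5917 bits (weight = 7/12)
H(Y|Feature) = (5/12)×0.9710 + (7/12)×0.5917 = 0.7497 bits

Information Gain = 0.9183 - 0.7497 = 0.1686 bits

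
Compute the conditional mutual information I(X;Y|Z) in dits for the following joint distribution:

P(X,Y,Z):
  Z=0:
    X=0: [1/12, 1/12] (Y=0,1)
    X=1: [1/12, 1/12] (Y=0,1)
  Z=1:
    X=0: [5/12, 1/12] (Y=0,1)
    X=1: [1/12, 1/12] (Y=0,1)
0.0148 dits

Conditional mutual information: I(X;Y|Z) = H(X|Z) + H(Y|Z) - H(X,Y|Z)

H(Z) = 0.2764
H(X,Z) = 0.5396 → H(X|Z) = 0.2632
H(Y,Z) = 0.5396 → H(Y|Z) = 0.2632
H(X,Y,Z) = 0.7879 → H(X,Y|Z) = 0.5115

I(X;Y|Z) = 0.2632 + 0.2632 - 0.5115 = 0.0148 dits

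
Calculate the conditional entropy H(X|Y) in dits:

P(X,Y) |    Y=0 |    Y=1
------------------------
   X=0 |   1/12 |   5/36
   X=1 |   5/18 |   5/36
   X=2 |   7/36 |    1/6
0.4522 dits

Using the chain rule: H(X|Y) = H(X,Y) - H(Y)

First, compute H(X,Y) = 0.7506 dits

Marginal P(Y) = (5/9, 4/9)
H(Y) = 0.2983 dits

H(X|Y) = H(X,Y) - H(Y) = 0.7506 - 0.2983 = 0.4522 dits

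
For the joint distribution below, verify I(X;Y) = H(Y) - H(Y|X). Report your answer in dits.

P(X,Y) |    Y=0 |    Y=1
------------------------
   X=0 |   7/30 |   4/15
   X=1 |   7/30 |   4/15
I(X;Y) = 0.0000 dits

Mutual information has multiple equivalent forms:
- I(X;Y) = H(X) - H(X|Y)
- I(X;Y) = H(Y) - H(Y|X)
- I(X;Y) = H(X) + H(Y) - H(X,Y)

Computing all quantities:
H(X) = 0.3010, H(Y) = 0.3001, H(X,Y) = 0.6011
H(X|Y) = 0.3010, H(Y|X) = 0.3001

Verification:
H(X) - H(X|Y) = 0.3010 - 0.3010 = 0.0000
H(Y) - H(Y|X) = 0.3001 - 0.3001 = 0.0000
H(X) + H(Y) - H(X,Y) = 0.3010 + 0.3001 - 0.6011 = 0.0000

All forms give I(X;Y) = 0.0000 dits. ✓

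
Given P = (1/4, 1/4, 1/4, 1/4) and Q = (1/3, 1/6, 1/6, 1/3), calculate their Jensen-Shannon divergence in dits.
0.0062 dits

Jensen-Shannon divergence is:
JSD(P||Q) = 0.5 × D_KL(P||M) + 0.5 × D_KL(Q||M)
where M = 0.5 × (P + Q) is the mixture distribution.

M = 0.5 × (1/4, 1/4, 1/4, 1/4) + 0.5 × (1/3, 1/6, 1/6, 1/3) = (7/24, 5/24, 5/24, 7/24)

D_KL(P||M) = 0.0061 dits
D_KL(Q||M) = 0.0064 dits

JSD(P||Q) = 0.5 × 0.0061 + 0.5 × 0.0064 = 0.0062 dits

Unlike KL divergence, JSD is symmetric and bounded: 0 ≤ JSD ≤ log(2).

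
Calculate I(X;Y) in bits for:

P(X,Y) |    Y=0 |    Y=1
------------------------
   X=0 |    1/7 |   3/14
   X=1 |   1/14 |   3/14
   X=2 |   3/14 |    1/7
0.0599 bits

Mutual information: I(X;Y) = H(X) + H(Y) - H(X,Y)

Marginals:
P(X) = (5/14, 2/7, 5/14), H(X) = 1.5774 bits
P(Y) = (3/7, 4/7), H(Y) = 0.9852 bits

Joint entropy: H(X,Y) = 2.5027 bits

I(X;Y) = 1.5774 + 0.9852 - 2.5027 = 0.0599 bits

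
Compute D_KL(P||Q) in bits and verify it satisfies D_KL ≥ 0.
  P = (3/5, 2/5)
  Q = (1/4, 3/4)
0.3951 bits

KL divergence satisfies the Gibbs inequality: D_KL(P||Q) ≥ 0 for all distributions P, Q.

D_KL(P||Q) = Σ p(x) log(p(x)/q(x))
Term by term:
  x=0: 3/5 × log_2[(3/5)/(1/4)] = 0.7578
  x=1: 2/5 × log_2[(2/5)/(3/4)] = -0.3628
D_KL(P||Q) = 0.3951 bits

D_KL(P||Q) = 0.3951 ≥ 0 ✓

This non-negativity is a fundamental property: relative entropy cannot be negative because it measures how different Q is from P.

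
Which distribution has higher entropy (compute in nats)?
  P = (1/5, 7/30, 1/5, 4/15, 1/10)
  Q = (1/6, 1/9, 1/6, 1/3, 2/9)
P

Computing entropies in nats:
H(P) = 1.5661
H(Q) = 1.5418

Distribution P has higher entropy.

Intuition: The distribution closer to uniform (more spread out) has higher entropy.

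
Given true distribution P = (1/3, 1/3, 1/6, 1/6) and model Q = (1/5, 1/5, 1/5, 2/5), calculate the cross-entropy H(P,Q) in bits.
2.1553 bits

Cross-entropy: H(P,Q) = -Σ p(x) log q(x)

Alternatively: H(P,Q) = H(P) + D_KL(P||Q)
H(P) = 1.9183 bits
D_KL(P||Q) = 0.2370 bits

H(P,Q) = 1.9183 + 0.2370 = 2.1553 bits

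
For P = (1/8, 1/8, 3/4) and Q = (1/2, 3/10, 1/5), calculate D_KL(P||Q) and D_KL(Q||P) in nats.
D_KL(P||Q) = 0.7086, D_KL(Q||P) = 0.6914

KL divergence is not symmetric: D_KL(P||Q) ≠ D_KL(Q||P) in general.

D_KL(P||Q) = 0.7086 nats
D_KL(Q||P) = 0.6914 nats

No, they are not equal!

This asymmetry is why KL divergence is not a true distance metric.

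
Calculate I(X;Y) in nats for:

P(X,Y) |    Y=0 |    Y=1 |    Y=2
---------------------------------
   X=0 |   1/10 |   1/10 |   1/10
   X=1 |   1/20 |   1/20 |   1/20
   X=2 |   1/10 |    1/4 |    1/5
0.0162 nats

Mutual information: I(X;Y) = H(X) + H(Y) - H(X,Y)

Marginals:
P(X) = (3/10, 3/20, 11/20), H(X) = 0.9746 nats
P(Y) = (1/4, 2/5, 7/20), H(Y) = 1.0805 nats

Joint entropy: H(X,Y) = 2.0389 nats

I(X;Y) = 0.9746 + 1.0805 - 2.0389 = 0.0162 nats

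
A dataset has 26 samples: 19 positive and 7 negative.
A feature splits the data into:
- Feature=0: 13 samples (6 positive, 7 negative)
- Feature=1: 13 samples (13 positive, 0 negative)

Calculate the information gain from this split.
0.3425 bits

Information Gain = H(Y) - H(Y|Feature)

Before split:
P(positive) = 19/26 = 0.7308
H(Y) = 0.8404 bits

After split:
Feature=0: H = 0.9957 bits (weight = 13/26)
Feature=1: H = 0.0000 bits (weight = 13/26)
H(Y|Feature) = (13/26)×0.9957 + (13/26)×0.0000 = 0.4979 bits

Information Gain = 0.8404 - 0.4979 = 0.3425 bits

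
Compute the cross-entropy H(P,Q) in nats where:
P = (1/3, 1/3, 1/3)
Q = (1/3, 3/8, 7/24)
1.1039 nats

Cross-entropy: H(P,Q) = -Σ p(x) log q(x)

Alternatively: H(P,Q) = H(P) + D_KL(P||Q)
H(P) = 1.0986 nats
D_KL(P||Q) = 0.0052 nats

H(P,Q) = 1.0986 + 0.0052 = 1.1039 nats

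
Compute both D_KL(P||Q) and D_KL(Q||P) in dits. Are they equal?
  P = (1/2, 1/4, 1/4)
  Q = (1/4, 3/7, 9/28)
D_KL(P||Q) = 0.0647, D_KL(Q||P) = 0.0601

KL divergence is not symmetric: D_KL(P||Q) ≠ D_KL(Q||P) in general.

D_KL(P||Q) = 0.0647 dits
D_KL(Q||P) = 0.0601 dits

No, they are not equal!

This asymmetry is why KL divergence is not a true distance metric.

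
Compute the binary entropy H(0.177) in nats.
0.4668 nats

The binary entropy function is:
H(p) = -p log(p) - (1-p) log(1-p)

H(0.177) = -0.177 × log_e(0.177) - 0.823 × log_e(0.823)
H(0.177) = 0.4668 nats

Note: Binary entropy is maximized at p=0.5 (H=1 bit) and minimized at p=0 or p=1 (H=0).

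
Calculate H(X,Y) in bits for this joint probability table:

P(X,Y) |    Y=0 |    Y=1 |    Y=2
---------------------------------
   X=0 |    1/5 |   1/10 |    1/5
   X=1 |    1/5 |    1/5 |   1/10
2.5219 bits

Joint entropy is H(X,Y) = -Σ_{x,y} p(x,y) log p(x,y).

Summing over all non-zero entries:
H(X,Y) = -[1/5·log_2(1/5) + 1/10·log_2(1/10) + 1/5·log_2(1/5) + 1/5·log_2(1/5) + 1/5·log_2(1/5) + 1/10·log_2(1/10)]
H(X,Y) = 2.5219 bits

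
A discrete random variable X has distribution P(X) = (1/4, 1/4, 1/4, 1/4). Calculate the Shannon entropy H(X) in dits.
0.6021 dits

Shannon entropy is H(X) = -Σ p(x) log p(x).

For P = (1/4, 1/4, 1/4, 1/4):
H = -1/4 × log_10(1/4) -1/4 × log_10(1/4) -1/4 × log_10(1/4) -1/4 × log_10(1/4)
H = 0.6021 dits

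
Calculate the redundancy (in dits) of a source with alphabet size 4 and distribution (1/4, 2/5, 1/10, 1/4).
0.0419 dits

Redundancy measures how far a source is from maximum entropy:
R = H_max - H(X)

Maximum entropy for 4 symbols: H_max = log_10(4) = 0.6021 dits
Actual entropy: H(X) = 0.5602 dits
Redundancy: R = 0.6021 - 0.5602 = 0.0419 dits

This redundancy represents potential for compression: the source could be compressed by 0.0419 dits per symbol.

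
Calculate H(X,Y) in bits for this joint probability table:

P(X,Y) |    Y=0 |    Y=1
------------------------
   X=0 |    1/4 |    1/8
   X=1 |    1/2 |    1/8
1.7500 bits

Joint entropy is H(X,Y) = -Σ_{x,y} p(x,y) log p(x,y).

Summing over all non-zero entries:
H(X,Y) = -[1/4·log_2(1/4) + 1/8·log_2(1/8) + 1/2·log_2(1/2) + 1/8·log_2(1/8)]
H(X,Y) = 1.7500 bits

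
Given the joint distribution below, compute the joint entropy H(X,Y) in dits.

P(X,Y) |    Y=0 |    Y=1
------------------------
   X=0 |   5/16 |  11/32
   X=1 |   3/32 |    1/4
0.5642 dits

Joint entropy is H(X,Y) = -Σ_{x,y} p(x,y) log p(x,y).

Summing over all non-zero entries:
H(X,Y) = -[5/16·log_10(5/16) + 11/32·log_10(11/32) + 3/32·log_10(3/32) + 1/4·log_10(1/4)]
H(X,Y) = 0.5642 dits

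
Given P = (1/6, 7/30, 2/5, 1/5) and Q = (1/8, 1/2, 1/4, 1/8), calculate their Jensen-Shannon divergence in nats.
0.0394 nats

Jensen-Shannon divergence is:
JSD(P||Q) = 0.5 × D_KL(P||M) + 0.5 × D_KL(Q||M)
where M = 0.5 × (P + Q) is the mixture distribution.

M = 0.5 × (1/6, 7/30, 2/5, 1/5) + 0.5 × (1/8, 1/2, 1/4, 1/8) = (0.145833, 11/30, 13/40, 0.1625)

D_KL(P||M) = 0.0414 nats
D_KL(Q||M) = 0.0374 nats

JSD(P||Q) = 0.5 × 0.0414 + 0.5 × 0.0374 = 0.0394 nats

Unlike KL divergence, JSD is symmetric and bounded: 0 ≤ JSD ≤ log(2).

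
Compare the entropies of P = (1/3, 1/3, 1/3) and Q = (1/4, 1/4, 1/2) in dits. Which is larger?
P

Computing entropies in dits:
H(P) = 0.4771
H(Q) = 0.4515

Distribution P has higher entropy.

Intuition: The distribution closer to uniform (more spread out) has higher entropy.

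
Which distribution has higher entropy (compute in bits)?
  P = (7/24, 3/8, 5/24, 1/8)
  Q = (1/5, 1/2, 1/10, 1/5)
P

Computing entropies in bits:
H(P) = 1.8956
H(Q) = 1.7610

Distribution P has higher entropy.

Intuition: The distribution closer to uniform (more spread out) has higher entropy.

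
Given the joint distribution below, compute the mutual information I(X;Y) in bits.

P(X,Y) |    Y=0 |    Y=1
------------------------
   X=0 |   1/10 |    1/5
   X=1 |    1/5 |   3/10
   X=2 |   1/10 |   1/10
0.0100 bits

Mutual information: I(X;Y) = H(X) + H(Y) - H(X,Y)

Marginals:
P(X) = (3/10, 1/2, 1/5), H(X) = 1.4855 bits
P(Y) = (2/5, 3/5), H(Y) = 0.9710 bits

Joint entropy: H(X,Y) = 2.4464 bits

I(X;Y) = 1.4855 + 0.9710 - 2.4464 = 0.0100 bits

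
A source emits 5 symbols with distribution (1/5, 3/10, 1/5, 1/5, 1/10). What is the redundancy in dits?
0.0227 dits

Redundancy measures how far a source is from maximum entropy:
R = H_max - H(X)

Maximum entropy for 5 symbols: H_max = log_10(5) = 0.6990 dits
Actual entropy: H(X) = 0.6762 dits
Redundancy: R = 0.6990 - 0.6762 = 0.0227 dits

This redundancy represents potential for compression: the source could be compressed by 0.0227 dits per symbol.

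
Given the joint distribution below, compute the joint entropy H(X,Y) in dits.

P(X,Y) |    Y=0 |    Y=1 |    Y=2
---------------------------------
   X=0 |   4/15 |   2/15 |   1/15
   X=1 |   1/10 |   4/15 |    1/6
0.7309 dits

Joint entropy is H(X,Y) = -Σ_{x,y} p(x,y) log p(x,y).

Summing over all non-zero entries:
H(X,Y) = -[4/15·log_10(4/15) + 2/15·log_10(2/15) + 1/15·log_10(1/15) + 1/10·log_10(1/10) + 4/15·log_10(4/15) + 1/6·log_10(1/6)]
H(X,Y) = 0.7309 dits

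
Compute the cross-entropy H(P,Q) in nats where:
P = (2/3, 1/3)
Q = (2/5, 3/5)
0.7811 nats

Cross-entropy: H(P,Q) = -Σ p(x) log q(x)

Alternatively: H(P,Q) = H(P) + D_KL(P||Q)
H(P) = 0.6365 nats
D_KL(P||Q) = 0.1446 nats

H(P,Q) = 0.6365 + 0.1446 = 0.7811 nats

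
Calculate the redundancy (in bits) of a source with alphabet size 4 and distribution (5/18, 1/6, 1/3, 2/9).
0.0453 bits

Redundancy measures how far a source is from maximum entropy:
R = H_max - H(X)

Maximum entropy for 4 symbols: H_max = log_2(4) = 2.0000 bits
Actual entropy: H(X) = 1.9547 bits
Redundancy: R = 2.0000 - 1.9547 = 0.0453 bits

This redundancy represents potential for compression: the source could be compressed by 0.0453 bits per symbol.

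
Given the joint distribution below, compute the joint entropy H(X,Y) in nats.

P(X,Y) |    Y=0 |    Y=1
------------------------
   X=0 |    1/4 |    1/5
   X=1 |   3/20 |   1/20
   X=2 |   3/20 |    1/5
1.7093 nats

Joint entropy is H(X,Y) = -Σ_{x,y} p(x,y) log p(x,y).

Summing over all non-zero entries:
H(X,Y) = -[1/4·log_e(1/4) + 1/5·log_e(1/5) + 3/20·log_e(3/20) + 1/20·log_e(1/20) + 3/20·log_e(3/20) + 1/5·log_e(1/5)]
H(X,Y) = 1.7093 nats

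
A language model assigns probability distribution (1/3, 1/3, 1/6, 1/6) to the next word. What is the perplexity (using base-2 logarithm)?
3.7798

Perplexity is 2^H (or exp(H) for natural log).

First, H = -Σ p log p = 1.9183 bits
Perplexity = 2^1.9183 = 3.7798

Interpretation: The model's uncertainty is equivalent to choosing uniformly among 3.8 options.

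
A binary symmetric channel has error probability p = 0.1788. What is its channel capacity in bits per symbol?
0.3226 bits

For a binary symmetric channel (BSC) with error probability p:
Capacity C = 1 - H(p) bits per symbol

where H(p) = -p log₂(p) - (1-p) log₂(1-p) is the binary entropy function.

H(0.1788) = 0.6774 bits
C = 1 - 0.6774 = 0.3226 bits per symbol

This means we can reliably transmit up to 0.3226 bits of information per channel use.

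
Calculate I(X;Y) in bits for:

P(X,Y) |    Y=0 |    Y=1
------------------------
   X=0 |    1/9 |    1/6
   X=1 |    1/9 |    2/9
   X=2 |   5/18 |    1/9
0.0885 bits

Mutual information: I(X;Y) = H(X) + H(Y) - H(X,Y)

Marginals:
P(X) = (5/18, 1/3, 7/18), H(X) = 1.5715 bits
P(Y) = (1/2, 1/2), H(Y) = 1.0000 bits

Joint entropy: H(X,Y) = 2.4830 bits

I(X;Y) = 1.5715 + 1.0000 - 2.4830 = 0.0885 bits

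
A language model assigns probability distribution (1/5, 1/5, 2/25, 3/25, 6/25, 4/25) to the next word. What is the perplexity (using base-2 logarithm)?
5.6745

Perplexity is 2^H (or exp(H) for natural log).

First, H = -Σ p log p = 2.5045 bits
Perplexity = 2^2.5045 = 5.6745

Interpretation: The model's uncertainty is equivalent to choosing uniformly among 5.7 options.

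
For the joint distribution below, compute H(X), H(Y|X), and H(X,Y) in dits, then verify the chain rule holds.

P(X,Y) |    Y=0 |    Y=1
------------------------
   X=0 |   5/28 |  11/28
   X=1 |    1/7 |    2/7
H(X,Y) = 0.5692, H(X) = 0.2966, H(Y|X) = 0.2726 (all in dits)

Chain rule: H(X,Y) = H(X) + H(Y|X)

Left side — joint entropy directly:
H(X,Y) = -Σ p(x,y) log p(x,y) = 0.5692 dits

Right side — compute H(Y|X) from the conditional distributions:
P(X) = (4/7, 3/7), so H(X) = 0.2966 dits
H(Y|X) = Σ_x P(X=x) · H(Y|X=x):
  P(Y|X=0) = (5/16, 11/16), H(Y|X=0) = 0.2697, weight P(X=0) = 4/7
  P(Y|X=1) = (1/3, 2/3), H(Y|X=1) = 0.2764, weight P(X=1) = 3/7
H(Y|X) = 0.2726 dits

H(X) + H(Y|X) = 0.2966 + 0.2726 = 0.5692 dits

Both sides equal 0.5692 dits. ✓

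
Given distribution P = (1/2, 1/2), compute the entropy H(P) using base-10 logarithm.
0.3010 dits

Shannon entropy is H(X) = -Σ p(x) log p(x).

For P = (1/2, 1/2):
H = -1/2 × log_10(1/2) -1/2 × log_10(1/2)
H = 0.3010 dits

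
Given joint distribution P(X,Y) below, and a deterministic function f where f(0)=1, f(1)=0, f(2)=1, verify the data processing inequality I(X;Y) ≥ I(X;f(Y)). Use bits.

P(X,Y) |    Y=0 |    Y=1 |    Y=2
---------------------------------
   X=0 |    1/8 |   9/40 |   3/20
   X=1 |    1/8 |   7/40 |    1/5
I(X;Y) = 0.0097, I(X;f(Y)) = 0.0075, inequality holds: 0.0097 ≥ 0.0075

Data Processing Inequality: For any Markov chain X → Y → Z, we have I(X;Y) ≥ I(X;Z).

Here Z = f(Y) is a deterministic function of Y, forming X → Y → Z.

Original I(X;Y) = 0.0097 bits

After applying f:
P(X,Z) where Z=f(Y):
- P(X,Z=0) = P(X,Y=1)
- P(X,Z=1) = P(X,Y=0) + P(X,Y=2)

I(X;Z) = I(X;f(Y)) = 0.0075 bits

Verification: 0.0097 ≥ 0.0075 ✓

Information cannot be created by processing; the function f can only lose information about X.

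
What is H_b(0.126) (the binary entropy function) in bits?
0.5464 bits

The binary entropy function is:
H(p) = -p log(p) - (1-p) log(1-p)

H(0.126) = -0.126 × log_2(0.126) - 0.874 × log_2(0.874)
H(0.126) = 0.5464 bits

Note: Binary entropy is maximized at p=0.5 (H=1 bit) and minimized at p=0 or p=1 (H=0).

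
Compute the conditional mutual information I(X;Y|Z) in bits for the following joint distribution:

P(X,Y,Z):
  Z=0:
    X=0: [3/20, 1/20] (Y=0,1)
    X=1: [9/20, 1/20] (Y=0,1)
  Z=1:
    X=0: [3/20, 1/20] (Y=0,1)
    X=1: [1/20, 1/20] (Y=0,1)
0.0307 bits

Conditional mutual information: I(X;Y|Z) = H(X|Z) + H(Y|Z) - H(X,Y|Z)

H(Z) = 0.8813
H(X,Z) = 1.7610 → H(X|Z) = 0.8797
H(Y,Z) = 1.5710 → H(Y|Z) = 0.6897
H(X,Y,Z) = 2.4200 → H(X,Y|Z) = 1.5387

I(X;Y|Z) = 0.8797 + 0.6897 - 1.5387 = 0.0307 bits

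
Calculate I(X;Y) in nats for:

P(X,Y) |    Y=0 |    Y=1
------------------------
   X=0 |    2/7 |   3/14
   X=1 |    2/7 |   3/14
0.0000 nats

Mutual information: I(X;Y) = H(X) + H(Y) - H(X,Y)

Marginals:
P(X) = (1/2, 1/2), H(X) = 0.6931 nats
P(Y) = (4/7, 3/7), H(Y) = 0.6829 nats

Joint entropy: H(X,Y) = 1.3761 nats

I(X;Y) = 0.6931 + 0.6829 - 1.3761 = 0.0000 nats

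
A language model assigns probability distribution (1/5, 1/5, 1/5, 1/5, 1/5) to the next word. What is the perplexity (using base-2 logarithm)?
5.0000

Perplexity is 2^H (or exp(H) for natural log).

First, H = -Σ p log p = 2.3219 bits
Perplexity = 2^2.3219 = 5.0000

Interpretation: The model's uncertainty is equivalent to choosing uniformly among 5.0 options.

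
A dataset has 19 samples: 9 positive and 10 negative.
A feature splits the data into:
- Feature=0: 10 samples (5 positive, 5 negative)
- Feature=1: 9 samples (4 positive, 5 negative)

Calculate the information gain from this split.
0.0022 bits

Information Gain = H(Y) - H(Y|Feature)

Before split:
P(positive) = 9/19 = 0.4737
H(Y) = 0.9980 bits

After split:
Feature=0: H = 1.0000 bits (weight = 10/19)
Feature=1: H = 0.9911 bits (weight = 9/19)
H(Y|Feature) = (10/19)×1.0000 + (9/19)×0.9911 = 0.9958 bits

Information Gain = 0.9980 - 0.9958 = 0.0022 bits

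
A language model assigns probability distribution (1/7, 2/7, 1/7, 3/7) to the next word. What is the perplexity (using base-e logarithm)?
3.5860

Perplexity is e^H (or exp(H) for natural log).

First, H = -Σ p log p = 1.2770 nats
Perplexity = e^1.2770 = 3.5860

Interpretation: The model's uncertainty is equivalent to choosing uniformly among 3.6 options.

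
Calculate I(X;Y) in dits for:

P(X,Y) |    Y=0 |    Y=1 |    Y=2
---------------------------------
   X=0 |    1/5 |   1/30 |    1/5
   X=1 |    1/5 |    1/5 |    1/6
0.0255 dits

Mutual information: I(X;Y) = H(X) + H(Y) - H(X,Y)

Marginals:
P(X) = (13/30, 17/30), H(X) = 0.2972 dits
P(Y) = (2/5, 7/30, 11/30), H(Y) = 0.4664 dits

Joint entropy: H(X,Y) = 0.7381 dits

I(X;Y) = 0.2972 + 0.4664 - 0.7381 = 0.0255 dits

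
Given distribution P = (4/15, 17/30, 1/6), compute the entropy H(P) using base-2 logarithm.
1.4037 bits

Shannon entropy is H(X) = -Σ p(x) log p(x).

For P = (4/15, 17/30, 1/6):
H = -4/15 × log_2(4/15) -17/30 × log_2(17/30) -1/6 × log_2(1/6)
H = 1.4037 bits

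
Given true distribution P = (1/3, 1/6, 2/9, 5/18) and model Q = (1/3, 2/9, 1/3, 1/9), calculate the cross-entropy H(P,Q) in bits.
2.1227 bits

Cross-entropy: H(P,Q) = -Σ p(x) log q(x)

Alternatively: H(P,Q) = H(P) + D_KL(P||Q)
H(P) = 1.9547 bits
D_KL(P||Q) = 0.1680 bits

H(P,Q) = 1.9547 + 0.1680 = 2.1227 bits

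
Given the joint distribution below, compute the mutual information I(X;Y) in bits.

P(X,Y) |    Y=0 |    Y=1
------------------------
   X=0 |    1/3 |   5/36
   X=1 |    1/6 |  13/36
0.1124 bits

Mutual information: I(X;Y) = H(X) + H(Y) - H(X,Y)

Marginals:
P(X) = (17/36, 19/36), H(X) = 0.9978 bits
P(Y) = (1/2, 1/2), H(Y) = 1.0000 bits

Joint entropy: H(X,Y) = 1.8854 bits

I(X;Y) = 0.9978 + 1.0000 - 1.8854 = 0.1124 bits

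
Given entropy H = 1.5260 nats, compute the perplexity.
4.5997

Perplexity is e^H (or exp(H) for natural log).

H = 1.5260 nats
Perplexity = e^1.5260 = 4.5997

Interpretation: The model's uncertainty is equivalent to choosing uniformly among 4.6 options.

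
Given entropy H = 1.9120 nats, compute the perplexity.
6.7666

Perplexity is e^H (or exp(H) for natural log).

H = 1.9120 nats
Perplexity = e^1.9120 = 6.7666

Interpretation: The model's uncertainty is equivalent to choosing uniformly among 6.8 options.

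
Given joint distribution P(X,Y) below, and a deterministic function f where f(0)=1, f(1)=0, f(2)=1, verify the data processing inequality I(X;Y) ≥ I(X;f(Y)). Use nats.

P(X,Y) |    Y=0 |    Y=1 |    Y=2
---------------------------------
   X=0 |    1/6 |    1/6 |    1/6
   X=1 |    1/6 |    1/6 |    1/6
I(X;Y) = 0.0000, I(X;f(Y)) = 0.0000, inequality holds: 0.0000 ≥ 0.0000

Data Processing Inequality: For any Markov chain X → Y → Z, we have I(X;Y) ≥ I(X;Z).

Here Z = f(Y) is a deterministic function of Y, forming X → Y → Z.

Original I(X;Y) = 0.0000 nats

After applying f:
P(X,Z) where Z=f(Y):
- P(X,Z=0) = P(X,Y=1)
- P(X,Z=1) = P(X,Y=0) + P(X,Y=2)

I(X;Z) = I(X;f(Y)) = 0.0000 nats

Verification: 0.0000 ≥ 0.0000 ✓

Information cannot be created by processing; the function f can only lose information about X.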